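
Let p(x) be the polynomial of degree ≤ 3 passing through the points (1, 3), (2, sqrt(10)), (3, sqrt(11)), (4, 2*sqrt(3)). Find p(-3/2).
-495*sqrt(10)/16 - 105*sqrt(3)/8 + 693/16 + 385*sqrt(11)/16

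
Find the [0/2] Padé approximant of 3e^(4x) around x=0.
3/(8*x**2 - 4*x + 1)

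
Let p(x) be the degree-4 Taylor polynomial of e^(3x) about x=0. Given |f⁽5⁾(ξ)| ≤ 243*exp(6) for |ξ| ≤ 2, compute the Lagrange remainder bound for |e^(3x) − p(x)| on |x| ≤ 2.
324*exp(6)/5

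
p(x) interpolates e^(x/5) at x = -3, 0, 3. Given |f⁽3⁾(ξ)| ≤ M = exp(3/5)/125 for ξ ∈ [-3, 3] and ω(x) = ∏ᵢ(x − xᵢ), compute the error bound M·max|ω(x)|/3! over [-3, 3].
sqrt(3)*exp(3/5)/125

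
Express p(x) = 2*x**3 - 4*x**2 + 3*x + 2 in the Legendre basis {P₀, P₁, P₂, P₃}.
(2/3)P₀ + (21/5)P₁ + (-8/3)P₂ + (4/5)P₃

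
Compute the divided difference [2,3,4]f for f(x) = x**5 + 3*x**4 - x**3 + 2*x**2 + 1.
443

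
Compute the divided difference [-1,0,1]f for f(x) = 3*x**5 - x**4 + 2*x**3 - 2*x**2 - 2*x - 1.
-3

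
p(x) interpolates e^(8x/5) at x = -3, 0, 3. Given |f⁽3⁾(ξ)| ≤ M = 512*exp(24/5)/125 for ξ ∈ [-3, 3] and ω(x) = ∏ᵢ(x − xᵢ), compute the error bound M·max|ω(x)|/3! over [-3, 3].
512*sqrt(3)*exp(24/5)/125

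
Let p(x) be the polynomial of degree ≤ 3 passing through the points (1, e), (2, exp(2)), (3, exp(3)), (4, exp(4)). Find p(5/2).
e*(-exp(3) - 1 + 9*e + 9*exp(2))/16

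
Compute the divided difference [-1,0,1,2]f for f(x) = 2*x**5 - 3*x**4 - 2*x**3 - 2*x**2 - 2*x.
2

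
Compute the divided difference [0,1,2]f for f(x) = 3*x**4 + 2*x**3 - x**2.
26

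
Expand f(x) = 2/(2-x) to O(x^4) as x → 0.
1 + x/2 + x**2/4 + x**3/8 + O(x**4)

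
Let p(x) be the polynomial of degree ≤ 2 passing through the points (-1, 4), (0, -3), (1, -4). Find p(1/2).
-17/4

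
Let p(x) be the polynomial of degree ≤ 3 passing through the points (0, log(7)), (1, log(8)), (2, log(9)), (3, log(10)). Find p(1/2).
-5*log(3)/8 + log(10)/16 + 5*log(7)/16 + 45*log(2)/16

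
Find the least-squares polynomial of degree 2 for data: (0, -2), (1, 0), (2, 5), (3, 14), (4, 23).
-78/35 + (44/35)x + (9/7)x²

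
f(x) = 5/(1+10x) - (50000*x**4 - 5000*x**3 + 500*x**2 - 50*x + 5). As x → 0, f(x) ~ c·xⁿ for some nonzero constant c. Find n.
5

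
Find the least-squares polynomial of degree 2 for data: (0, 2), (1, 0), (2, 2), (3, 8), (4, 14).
58/35 + (-88/35)x + (10/7)x²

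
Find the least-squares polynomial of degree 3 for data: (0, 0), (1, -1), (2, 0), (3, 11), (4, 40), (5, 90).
10/63 + (-373/378)x + (-431/252)x² + (119/108)x³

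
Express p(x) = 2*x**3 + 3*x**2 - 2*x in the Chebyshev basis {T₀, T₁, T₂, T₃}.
(3/2)T₀ + (-1/2)T₁ + (3/2)T₂ + (1/2)T₃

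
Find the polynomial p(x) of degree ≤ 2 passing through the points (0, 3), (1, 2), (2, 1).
3 - x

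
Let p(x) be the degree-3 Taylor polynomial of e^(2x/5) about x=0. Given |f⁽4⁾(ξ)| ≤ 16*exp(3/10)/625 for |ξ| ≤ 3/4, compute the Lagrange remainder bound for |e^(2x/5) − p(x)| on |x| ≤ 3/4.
27*exp(3/10)/80000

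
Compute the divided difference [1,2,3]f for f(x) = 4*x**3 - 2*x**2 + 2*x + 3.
22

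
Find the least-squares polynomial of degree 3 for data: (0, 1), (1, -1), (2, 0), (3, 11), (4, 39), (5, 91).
1 + (-7/6)x + (-2)x² + (7/6)x³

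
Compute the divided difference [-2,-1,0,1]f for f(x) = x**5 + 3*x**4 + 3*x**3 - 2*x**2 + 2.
2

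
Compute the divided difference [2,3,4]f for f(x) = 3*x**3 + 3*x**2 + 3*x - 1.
30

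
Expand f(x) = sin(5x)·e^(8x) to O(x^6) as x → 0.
5*x + 40*x**2 + 835*x**3/6 + 260*x**4 + 5105*x**5/24 + O(x**6)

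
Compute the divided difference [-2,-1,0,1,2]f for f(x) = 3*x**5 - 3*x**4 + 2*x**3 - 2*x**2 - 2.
-3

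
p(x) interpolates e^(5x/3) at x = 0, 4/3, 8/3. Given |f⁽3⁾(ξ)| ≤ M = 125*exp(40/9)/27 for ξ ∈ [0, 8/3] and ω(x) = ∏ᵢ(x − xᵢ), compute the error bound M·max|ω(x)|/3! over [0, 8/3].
8000*sqrt(3)*exp(40/9)/19683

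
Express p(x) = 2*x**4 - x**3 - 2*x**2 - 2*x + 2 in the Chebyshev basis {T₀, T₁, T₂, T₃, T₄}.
(7/4)T₀ + (-11/4)T₁ + (-1/4)T₃ + (1/4)T₄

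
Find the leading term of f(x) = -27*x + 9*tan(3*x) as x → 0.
81*x**3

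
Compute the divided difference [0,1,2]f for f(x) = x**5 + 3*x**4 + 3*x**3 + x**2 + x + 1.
46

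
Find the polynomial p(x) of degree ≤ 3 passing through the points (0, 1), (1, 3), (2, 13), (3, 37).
x**3 + x**2 + 1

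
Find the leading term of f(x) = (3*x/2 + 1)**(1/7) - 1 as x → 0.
3*x/14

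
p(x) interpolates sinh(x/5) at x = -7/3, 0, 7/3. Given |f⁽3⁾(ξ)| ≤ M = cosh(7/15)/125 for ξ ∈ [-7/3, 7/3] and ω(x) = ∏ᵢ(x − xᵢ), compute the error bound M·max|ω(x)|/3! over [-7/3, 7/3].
343*sqrt(3)*cosh(7/15)/91125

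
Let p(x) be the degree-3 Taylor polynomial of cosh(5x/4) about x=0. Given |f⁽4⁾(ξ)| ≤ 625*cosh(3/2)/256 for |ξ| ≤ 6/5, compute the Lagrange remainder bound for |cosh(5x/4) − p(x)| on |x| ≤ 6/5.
27*cosh(3/2)/128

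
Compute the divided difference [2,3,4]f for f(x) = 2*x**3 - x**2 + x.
17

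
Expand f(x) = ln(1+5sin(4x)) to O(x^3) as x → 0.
20*x - 200*x**2 + O(x**3)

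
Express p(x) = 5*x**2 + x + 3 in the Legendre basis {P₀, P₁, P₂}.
(14/3)P₀ + P₁ + (10/3)P₂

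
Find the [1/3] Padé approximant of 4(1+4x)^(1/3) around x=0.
(40*x/3 + 4)/(64*x**3/81 - 8*x**2/9 + 2*x + 1)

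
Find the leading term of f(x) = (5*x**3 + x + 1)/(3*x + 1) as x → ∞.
5*x**2/3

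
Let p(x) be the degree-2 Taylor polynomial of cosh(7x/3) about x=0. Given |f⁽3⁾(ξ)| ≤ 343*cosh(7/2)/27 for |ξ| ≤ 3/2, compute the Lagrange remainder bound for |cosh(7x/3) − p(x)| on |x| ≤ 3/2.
343*cosh(7/2)/48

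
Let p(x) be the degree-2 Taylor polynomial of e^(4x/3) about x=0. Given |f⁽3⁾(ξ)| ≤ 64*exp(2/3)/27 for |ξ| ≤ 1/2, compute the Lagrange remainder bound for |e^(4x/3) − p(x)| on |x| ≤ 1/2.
4*exp(2/3)/81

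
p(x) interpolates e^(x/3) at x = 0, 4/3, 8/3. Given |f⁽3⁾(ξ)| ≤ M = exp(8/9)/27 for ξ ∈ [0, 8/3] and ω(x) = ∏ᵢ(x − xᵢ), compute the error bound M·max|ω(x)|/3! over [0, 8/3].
64*sqrt(3)*exp(8/9)/19683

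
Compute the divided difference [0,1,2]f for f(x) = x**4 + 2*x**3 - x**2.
12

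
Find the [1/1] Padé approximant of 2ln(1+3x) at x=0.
6*x/(3*x/2 + 1)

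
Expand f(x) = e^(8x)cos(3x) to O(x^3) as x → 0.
1 + 8*x + 55*x**2/2 + O(x**3)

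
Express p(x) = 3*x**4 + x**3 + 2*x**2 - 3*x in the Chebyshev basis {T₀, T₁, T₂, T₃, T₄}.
(17/8)T₀ + (-9/4)T₁ + (5/2)T₂ + (1/4)T₃ + (3/8)T₄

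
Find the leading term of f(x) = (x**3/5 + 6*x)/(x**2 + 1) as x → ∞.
x/5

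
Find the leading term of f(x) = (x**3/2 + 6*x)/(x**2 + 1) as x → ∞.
x/2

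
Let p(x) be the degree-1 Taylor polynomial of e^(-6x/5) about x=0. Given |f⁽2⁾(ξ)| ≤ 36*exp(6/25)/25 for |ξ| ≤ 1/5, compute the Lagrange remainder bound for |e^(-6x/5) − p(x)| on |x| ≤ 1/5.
18*exp(6/25)/625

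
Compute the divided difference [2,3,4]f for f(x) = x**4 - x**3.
46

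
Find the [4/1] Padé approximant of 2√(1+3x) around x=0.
(243*x**4/320 - 27*x**3/20 + 81*x**2/20 + 36*x/5 + 2)/(21*x/10 + 1)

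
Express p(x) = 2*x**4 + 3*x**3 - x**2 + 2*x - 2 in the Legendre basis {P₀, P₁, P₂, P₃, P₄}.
(-29/15)P₀ + (19/5)P₁ + (10/21)P₂ + (6/5)P₃ + (16/35)P₄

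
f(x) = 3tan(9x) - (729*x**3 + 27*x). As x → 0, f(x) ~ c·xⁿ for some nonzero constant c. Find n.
5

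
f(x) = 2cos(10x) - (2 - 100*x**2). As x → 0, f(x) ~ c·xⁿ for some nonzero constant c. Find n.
4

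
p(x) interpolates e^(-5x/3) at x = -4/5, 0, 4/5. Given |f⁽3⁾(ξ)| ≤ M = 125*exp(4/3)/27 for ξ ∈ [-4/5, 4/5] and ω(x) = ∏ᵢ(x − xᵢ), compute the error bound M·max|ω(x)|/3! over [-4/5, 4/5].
64*sqrt(3)*exp(4/3)/729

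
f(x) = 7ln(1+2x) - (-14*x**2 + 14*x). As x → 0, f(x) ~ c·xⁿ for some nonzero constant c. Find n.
3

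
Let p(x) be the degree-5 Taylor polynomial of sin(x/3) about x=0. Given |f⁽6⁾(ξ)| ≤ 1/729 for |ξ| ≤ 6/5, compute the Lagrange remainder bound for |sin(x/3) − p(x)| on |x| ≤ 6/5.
4/703125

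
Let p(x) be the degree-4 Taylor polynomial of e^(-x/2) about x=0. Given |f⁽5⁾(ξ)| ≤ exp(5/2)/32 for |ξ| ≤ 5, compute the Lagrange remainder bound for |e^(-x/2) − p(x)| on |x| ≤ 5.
625*exp(5/2)/768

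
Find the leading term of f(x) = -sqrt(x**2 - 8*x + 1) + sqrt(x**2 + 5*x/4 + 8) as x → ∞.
37/8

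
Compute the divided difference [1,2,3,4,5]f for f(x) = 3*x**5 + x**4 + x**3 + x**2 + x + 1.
46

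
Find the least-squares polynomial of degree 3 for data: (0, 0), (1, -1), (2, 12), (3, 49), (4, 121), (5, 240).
-1/14 + (-313/84)x + (33/28)x² + (11/6)x³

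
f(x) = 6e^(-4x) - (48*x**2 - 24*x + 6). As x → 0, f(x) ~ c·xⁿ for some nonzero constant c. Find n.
3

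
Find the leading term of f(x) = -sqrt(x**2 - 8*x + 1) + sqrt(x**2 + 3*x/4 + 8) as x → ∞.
35/8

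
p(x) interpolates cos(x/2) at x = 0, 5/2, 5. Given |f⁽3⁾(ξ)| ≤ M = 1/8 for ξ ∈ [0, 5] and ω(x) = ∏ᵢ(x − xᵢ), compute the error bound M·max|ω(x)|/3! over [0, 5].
125*sqrt(3)/1728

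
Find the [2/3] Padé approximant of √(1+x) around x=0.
(7*x**2/16 + 7*x/5 + 1)/(-x**3/160 + 9*x**2/80 + 9*x/10 + 1)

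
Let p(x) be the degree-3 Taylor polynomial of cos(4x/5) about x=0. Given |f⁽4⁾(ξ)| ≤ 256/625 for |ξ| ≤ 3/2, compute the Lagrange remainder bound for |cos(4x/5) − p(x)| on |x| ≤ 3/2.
54/625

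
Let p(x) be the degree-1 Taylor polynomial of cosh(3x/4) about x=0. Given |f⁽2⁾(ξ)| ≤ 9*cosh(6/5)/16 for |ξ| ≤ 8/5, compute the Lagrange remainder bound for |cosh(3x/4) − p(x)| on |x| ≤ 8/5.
18*cosh(6/5)/25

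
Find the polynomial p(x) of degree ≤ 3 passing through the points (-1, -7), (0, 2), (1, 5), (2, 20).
3*x**3 - 3*x**2 + 3*x + 2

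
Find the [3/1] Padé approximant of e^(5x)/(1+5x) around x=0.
(1375*x**3/48 + 25*x**2/2 + 45*x/8 + 1)/(45*x/8 + 1)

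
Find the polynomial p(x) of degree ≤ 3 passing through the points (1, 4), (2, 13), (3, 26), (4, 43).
2*x**2 + 3*x - 1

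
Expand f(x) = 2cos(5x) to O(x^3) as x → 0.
2 - 25*x**2 + O(x**3)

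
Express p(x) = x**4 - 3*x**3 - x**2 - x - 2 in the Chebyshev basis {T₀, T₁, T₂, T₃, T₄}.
(-17/8)T₀ + (-13/4)T₁ + (-3/4)T₃ + (1/8)T₄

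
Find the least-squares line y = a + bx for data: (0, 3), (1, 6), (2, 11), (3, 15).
a = 13/5, b = 41/10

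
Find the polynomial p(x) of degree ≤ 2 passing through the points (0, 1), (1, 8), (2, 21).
3*x**2 + 4*x + 1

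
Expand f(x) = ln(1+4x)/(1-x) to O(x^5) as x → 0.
4*x - 4*x**2 + 52*x**3/3 - 140*x**4/3 + O(x**5)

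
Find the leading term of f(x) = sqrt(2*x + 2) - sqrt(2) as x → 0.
sqrt(2)*x/2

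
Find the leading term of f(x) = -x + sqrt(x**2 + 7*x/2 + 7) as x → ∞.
7/4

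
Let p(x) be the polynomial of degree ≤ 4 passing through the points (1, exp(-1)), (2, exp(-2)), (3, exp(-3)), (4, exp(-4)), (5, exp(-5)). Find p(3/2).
(-70*exp(2) - 5 + 28*e + 35*exp(4) + 140*exp(3))*exp(-5)/128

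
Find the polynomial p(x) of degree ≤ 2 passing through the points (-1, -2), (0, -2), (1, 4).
3*x**2 + 3*x - 2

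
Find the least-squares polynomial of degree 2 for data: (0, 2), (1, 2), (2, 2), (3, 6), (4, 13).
83/35 + (-89/35)x + (9/7)x²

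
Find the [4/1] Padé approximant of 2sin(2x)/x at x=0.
8*x**4/15 - 8*x**2/3 + 4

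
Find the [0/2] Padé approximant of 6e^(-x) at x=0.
6/(x**2/2 + x + 1)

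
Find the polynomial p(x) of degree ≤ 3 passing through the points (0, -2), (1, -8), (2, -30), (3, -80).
-2*x**3 - 2*x**2 - 2*x - 2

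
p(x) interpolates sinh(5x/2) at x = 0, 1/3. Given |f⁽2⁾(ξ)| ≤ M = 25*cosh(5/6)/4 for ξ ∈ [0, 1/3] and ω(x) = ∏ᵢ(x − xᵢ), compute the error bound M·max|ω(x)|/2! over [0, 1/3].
25*cosh(5/6)/288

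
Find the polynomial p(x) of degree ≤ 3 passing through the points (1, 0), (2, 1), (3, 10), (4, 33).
x**3 - 2*x**2 + 1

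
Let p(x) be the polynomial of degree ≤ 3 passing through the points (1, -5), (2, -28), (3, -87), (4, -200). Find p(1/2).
-11/8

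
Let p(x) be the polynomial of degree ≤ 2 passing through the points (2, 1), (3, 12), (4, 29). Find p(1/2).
-17/4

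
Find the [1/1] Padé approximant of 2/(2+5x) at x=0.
1/(5*x/2 + 1)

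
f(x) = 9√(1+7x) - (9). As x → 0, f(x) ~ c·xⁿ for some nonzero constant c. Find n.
1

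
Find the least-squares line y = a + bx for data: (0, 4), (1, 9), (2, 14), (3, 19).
a = 4, b = 5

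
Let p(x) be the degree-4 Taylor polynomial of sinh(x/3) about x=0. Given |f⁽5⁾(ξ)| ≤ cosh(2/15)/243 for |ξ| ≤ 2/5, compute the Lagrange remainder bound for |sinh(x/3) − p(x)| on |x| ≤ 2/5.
4*cosh(2/15)/11390625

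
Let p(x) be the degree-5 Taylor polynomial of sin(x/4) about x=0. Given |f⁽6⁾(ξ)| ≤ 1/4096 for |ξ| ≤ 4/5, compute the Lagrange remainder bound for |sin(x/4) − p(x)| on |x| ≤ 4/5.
1/11250000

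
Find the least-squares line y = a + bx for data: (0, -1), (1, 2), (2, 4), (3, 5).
a = -1/2, b = 2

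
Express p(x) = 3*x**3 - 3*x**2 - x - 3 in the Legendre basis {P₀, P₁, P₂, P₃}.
(-4)P₀ + (4/5)P₁ + (-2)P₂ + (6/5)P₃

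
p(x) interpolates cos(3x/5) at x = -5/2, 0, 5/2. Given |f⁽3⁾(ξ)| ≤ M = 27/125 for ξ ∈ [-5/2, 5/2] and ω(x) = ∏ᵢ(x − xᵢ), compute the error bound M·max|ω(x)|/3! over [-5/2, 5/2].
sqrt(3)/8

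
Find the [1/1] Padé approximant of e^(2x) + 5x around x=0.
(47*x/7 + 1)/(1 - 2*x/7)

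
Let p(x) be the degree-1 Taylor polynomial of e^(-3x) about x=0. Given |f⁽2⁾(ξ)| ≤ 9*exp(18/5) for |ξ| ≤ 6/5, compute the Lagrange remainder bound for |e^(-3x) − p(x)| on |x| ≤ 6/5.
162*exp(18/5)/25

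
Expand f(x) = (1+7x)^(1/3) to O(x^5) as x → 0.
1 + 7*x/3 - 49*x**2/9 + 1715*x**3/81 - 24010*x**4/243 + O(x**5)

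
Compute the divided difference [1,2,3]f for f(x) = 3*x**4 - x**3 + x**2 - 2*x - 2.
70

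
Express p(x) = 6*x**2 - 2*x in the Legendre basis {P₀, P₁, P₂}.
(2)P₀ + (-2)P₁ + (4)P₂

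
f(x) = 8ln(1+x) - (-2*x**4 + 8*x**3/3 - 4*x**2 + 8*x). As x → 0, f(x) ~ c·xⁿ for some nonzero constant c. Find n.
5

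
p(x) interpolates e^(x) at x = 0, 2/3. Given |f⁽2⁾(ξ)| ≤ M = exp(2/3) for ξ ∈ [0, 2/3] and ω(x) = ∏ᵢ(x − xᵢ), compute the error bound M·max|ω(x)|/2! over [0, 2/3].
exp(2/3)/18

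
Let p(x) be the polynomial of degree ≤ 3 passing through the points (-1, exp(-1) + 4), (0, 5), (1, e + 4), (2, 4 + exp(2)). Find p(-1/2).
(5 + e*(-5*e + exp(2) + 79))*exp(-1)/16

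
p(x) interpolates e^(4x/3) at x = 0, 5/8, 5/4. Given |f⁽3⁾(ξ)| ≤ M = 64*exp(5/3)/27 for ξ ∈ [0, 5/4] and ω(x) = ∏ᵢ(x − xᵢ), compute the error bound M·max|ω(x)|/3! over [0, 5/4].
125*sqrt(3)*exp(5/3)/5832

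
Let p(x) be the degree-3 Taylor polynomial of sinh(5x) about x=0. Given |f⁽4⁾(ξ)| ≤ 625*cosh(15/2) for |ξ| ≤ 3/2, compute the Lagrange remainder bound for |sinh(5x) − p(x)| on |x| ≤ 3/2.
16875*cosh(15/2)/128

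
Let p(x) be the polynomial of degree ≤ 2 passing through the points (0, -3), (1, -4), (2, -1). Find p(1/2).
-4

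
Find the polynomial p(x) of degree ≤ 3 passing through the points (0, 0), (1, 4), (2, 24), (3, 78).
3*x**3 - x**2 + 2*x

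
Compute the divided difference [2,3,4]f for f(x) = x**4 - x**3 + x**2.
47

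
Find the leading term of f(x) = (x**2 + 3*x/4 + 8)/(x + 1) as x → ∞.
x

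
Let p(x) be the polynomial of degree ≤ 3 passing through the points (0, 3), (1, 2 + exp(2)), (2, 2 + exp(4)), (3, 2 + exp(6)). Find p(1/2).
-5*exp(4)/16 + 37/16 + 15*exp(2)/16 + exp(6)/16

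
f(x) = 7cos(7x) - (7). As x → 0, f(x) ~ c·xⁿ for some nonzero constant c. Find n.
2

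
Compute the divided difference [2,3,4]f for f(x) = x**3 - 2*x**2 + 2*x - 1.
7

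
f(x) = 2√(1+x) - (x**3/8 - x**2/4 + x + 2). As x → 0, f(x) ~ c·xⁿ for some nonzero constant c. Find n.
4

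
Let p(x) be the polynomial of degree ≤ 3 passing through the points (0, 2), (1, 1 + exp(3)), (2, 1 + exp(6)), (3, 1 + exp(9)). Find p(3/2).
-exp(9)/16 + 15/16 + 9*exp(3)/16 + 9*exp(6)/16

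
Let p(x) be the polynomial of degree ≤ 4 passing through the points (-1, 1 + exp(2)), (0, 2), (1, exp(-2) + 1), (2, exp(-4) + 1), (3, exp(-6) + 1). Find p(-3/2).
(-180*exp(2) + 35 + 378*exp(4) + (-292 + 315*exp(2))*exp(6))*exp(-6)/128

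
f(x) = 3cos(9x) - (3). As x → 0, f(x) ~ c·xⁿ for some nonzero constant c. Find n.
2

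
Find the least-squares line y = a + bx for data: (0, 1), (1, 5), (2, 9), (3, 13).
a = 1, b = 4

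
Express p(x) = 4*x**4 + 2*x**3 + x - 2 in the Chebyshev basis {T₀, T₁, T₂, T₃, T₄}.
(-1/2)T₀ + (5/2)T₁ + (2)T₂ + (1/2)T₃ + (1/2)T₄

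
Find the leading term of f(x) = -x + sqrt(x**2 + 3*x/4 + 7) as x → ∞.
3/8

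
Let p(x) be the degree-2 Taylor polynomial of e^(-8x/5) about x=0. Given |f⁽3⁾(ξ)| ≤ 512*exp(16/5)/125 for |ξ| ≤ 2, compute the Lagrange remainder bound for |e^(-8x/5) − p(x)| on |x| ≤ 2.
2048*exp(16/5)/375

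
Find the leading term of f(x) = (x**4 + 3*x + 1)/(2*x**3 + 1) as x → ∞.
x/2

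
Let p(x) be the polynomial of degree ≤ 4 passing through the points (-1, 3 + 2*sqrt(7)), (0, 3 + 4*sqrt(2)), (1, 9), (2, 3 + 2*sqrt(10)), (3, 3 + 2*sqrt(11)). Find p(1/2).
-5*sqrt(10)/16 - 5*sqrt(7)/64 + 3*sqrt(11)/64 + 15*sqrt(2)/8 + 231/32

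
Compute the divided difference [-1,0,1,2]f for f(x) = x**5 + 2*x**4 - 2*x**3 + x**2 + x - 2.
7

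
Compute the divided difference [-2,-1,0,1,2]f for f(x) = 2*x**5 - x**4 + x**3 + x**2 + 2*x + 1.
-1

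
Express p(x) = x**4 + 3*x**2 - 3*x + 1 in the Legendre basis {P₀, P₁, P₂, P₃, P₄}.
(11/5)P₀ + (-3)P₁ + (18/7)P₂ + (8/35)P₄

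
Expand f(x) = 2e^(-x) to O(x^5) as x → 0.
2 - 2*x + x**2 - x**3/3 + x**4/12 + O(x**5)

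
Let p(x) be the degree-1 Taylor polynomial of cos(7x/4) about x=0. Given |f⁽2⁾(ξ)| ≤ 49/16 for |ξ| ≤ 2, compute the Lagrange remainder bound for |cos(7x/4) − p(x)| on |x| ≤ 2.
49/8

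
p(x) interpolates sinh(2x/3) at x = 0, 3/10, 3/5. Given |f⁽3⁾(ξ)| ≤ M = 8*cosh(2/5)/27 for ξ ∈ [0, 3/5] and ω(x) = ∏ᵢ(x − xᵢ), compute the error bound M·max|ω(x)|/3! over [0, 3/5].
sqrt(3)*cosh(2/5)/3375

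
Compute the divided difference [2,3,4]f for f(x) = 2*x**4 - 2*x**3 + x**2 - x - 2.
93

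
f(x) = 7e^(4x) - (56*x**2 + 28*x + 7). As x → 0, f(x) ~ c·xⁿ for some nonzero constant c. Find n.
3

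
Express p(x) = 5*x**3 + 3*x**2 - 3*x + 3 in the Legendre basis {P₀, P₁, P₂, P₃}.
(4)P₀ + (2)P₂ + (2)P₃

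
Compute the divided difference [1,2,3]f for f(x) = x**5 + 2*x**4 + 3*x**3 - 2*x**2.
156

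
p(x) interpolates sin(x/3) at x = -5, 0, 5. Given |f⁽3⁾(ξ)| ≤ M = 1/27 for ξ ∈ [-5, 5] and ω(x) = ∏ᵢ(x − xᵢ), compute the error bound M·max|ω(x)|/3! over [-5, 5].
125*sqrt(3)/729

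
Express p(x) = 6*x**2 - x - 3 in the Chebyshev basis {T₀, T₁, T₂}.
-T₁ + (3)T₂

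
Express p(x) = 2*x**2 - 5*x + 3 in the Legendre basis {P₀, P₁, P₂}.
(11/3)P₀ + (-5)P₁ + (4/3)P₂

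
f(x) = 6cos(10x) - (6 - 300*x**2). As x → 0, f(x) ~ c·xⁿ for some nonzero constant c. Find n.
4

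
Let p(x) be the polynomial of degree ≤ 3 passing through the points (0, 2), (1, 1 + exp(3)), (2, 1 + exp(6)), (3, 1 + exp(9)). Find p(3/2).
-exp(9)/16 + 15/16 + 9*exp(3)/16 + 9*exp(6)/16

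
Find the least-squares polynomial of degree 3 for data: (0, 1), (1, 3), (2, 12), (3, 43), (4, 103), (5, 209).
1 + (27/14)x + (-29/14)x² + (2)x³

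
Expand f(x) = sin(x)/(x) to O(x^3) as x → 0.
1 - x**2/6 + O(x**3)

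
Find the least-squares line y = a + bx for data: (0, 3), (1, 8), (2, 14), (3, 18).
a = 31/10, b = 51/10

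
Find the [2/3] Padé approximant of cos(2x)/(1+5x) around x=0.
(1 - 5*x**2/3)/(5*x**3/3 + x**2/3 + 5*x + 1)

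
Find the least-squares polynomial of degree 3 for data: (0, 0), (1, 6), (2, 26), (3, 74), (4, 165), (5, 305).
31/126 + (983/756)x + (443/252)x² + (55/27)x³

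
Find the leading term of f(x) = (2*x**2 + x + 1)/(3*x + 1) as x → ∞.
2*x/3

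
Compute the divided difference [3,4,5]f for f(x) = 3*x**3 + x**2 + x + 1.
37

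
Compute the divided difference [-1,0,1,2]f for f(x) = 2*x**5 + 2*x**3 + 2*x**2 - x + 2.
12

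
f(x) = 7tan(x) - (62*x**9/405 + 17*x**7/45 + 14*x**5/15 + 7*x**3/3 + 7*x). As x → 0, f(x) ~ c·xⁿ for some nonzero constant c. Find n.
11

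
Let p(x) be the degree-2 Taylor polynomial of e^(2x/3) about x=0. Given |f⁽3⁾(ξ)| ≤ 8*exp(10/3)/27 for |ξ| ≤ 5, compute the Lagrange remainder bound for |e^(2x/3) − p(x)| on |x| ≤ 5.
500*exp(10/3)/81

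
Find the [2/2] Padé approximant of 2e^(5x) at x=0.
(25*x**2/6 + 5*x + 2)/(25*x**2/12 - 5*x/2 + 1)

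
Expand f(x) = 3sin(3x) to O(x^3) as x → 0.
9*x + O(x**3)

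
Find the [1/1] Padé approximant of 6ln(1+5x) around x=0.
30*x/(5*x/2 + 1)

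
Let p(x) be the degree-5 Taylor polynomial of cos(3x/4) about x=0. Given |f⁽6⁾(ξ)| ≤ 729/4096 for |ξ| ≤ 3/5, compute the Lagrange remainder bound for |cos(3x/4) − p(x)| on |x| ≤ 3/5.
59049/5120000000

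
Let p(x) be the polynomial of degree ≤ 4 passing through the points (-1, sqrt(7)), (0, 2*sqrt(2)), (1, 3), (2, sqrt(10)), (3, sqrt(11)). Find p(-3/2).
-105*sqrt(2)/16 - 45*sqrt(10)/32 + 35*sqrt(11)/128 + 315*sqrt(7)/128 + 567/64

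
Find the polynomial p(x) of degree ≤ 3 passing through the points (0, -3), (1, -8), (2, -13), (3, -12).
x**3 - 3*x**2 - 3*x - 3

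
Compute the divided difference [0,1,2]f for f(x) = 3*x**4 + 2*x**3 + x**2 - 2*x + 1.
28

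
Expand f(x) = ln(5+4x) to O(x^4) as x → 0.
log(5) + 4*x/5 - 8*x**2/25 + 64*x**3/375 + O(x**4)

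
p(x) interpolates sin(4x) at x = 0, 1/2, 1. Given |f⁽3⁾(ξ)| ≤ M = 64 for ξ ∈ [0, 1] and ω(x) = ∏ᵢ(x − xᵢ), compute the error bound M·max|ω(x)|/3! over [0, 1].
8*sqrt(3)/27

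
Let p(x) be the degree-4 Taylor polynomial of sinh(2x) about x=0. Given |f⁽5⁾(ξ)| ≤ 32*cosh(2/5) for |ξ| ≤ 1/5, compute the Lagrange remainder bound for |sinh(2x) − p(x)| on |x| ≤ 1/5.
4*cosh(2/5)/46875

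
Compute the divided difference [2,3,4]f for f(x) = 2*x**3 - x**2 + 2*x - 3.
17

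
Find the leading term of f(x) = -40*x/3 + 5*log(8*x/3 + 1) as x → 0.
-160*x**2/9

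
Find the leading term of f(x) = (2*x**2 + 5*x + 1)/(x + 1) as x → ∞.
2*x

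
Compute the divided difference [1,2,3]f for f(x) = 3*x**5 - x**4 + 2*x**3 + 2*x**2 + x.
259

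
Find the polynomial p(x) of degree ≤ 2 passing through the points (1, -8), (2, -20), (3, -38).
-3*x**2 - 3*x - 2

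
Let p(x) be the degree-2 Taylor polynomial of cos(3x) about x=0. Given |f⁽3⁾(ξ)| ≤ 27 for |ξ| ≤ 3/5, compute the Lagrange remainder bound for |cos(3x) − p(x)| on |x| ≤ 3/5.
243/250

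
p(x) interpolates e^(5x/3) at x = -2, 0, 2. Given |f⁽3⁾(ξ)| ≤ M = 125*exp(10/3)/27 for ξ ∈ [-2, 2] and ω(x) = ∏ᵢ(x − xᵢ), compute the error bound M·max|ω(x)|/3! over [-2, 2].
1000*sqrt(3)*exp(10/3)/729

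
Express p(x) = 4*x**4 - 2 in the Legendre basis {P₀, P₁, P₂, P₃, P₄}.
(-6/5)P₀ + (16/7)P₂ + (32/35)P₄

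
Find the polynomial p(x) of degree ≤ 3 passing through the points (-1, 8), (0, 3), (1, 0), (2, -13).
-2*x**3 + x**2 - 2*x + 3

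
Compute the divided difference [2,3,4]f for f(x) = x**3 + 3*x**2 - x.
12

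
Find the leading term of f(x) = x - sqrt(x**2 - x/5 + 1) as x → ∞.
1/10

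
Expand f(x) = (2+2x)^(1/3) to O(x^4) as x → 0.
2**(1/3) + 2**(1/3)*x/3 - 2**(1/3)*x**2/9 + 5*2**(1/3)*x**3/81 + O(x**4)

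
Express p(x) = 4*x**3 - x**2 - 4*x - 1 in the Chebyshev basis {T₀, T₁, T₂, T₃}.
(-3/2)T₀ - T₁ + (-1/2)T₂ + T₃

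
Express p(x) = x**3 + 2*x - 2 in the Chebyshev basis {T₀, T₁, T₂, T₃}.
(-2)T₀ + (11/4)T₁ + (1/4)T₃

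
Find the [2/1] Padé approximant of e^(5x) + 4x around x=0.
(-5*x**2/2 + 22*x/3 + 1)/(1 - 5*x/3)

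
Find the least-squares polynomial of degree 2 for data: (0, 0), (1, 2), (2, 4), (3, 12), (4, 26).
24/35 + (-83/35)x + (15/7)x²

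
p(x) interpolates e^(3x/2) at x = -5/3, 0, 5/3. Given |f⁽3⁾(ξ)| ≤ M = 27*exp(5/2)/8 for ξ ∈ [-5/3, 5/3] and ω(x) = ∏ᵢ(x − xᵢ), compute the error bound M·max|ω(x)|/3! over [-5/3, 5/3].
125*sqrt(3)*exp(5/2)/216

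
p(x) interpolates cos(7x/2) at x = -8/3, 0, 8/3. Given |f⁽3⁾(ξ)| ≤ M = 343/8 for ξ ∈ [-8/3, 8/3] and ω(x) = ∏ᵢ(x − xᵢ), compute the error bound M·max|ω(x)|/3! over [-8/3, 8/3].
21952*sqrt(3)/729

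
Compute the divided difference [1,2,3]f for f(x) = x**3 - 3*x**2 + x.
3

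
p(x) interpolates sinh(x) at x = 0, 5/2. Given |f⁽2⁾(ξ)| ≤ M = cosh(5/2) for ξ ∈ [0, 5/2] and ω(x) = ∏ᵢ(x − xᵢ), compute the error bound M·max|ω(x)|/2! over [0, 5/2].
25*cosh(5/2)/32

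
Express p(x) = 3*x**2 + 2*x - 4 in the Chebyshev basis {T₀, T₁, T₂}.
(-5/2)T₀ + (2)T₁ + (3/2)T₂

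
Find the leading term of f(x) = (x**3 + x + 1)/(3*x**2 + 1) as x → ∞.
x/3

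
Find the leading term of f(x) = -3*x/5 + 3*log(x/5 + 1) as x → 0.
-3*x**2/50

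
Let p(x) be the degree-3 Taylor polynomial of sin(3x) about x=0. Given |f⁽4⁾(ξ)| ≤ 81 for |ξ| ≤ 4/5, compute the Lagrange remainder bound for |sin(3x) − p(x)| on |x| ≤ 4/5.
864/625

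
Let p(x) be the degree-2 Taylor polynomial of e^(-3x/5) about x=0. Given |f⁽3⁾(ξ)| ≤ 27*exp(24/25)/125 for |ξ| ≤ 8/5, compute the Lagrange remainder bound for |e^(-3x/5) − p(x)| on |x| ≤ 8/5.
2304*exp(24/25)/15625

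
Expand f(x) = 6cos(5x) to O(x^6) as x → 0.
6 - 75*x**2 + 625*x**4/4 + O(x**6)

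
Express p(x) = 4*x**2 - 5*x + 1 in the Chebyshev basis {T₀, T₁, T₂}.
(3)T₀ + (-5)T₁ + (2)T₂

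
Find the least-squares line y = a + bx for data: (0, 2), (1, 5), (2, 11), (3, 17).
a = 11/10, b = 51/10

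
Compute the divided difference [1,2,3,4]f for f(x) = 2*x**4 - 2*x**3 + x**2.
18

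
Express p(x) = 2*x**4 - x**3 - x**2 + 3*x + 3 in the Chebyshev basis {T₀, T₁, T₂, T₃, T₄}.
(13/4)T₀ + (9/4)T₁ + (1/2)T₂ + (-1/4)T₃ + (1/4)T₄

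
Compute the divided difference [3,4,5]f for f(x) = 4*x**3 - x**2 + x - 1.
47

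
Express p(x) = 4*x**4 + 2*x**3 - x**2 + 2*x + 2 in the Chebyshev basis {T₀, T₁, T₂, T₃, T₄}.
(3)T₀ + (7/2)T₁ + (3/2)T₂ + (1/2)T₃ + (1/2)T₄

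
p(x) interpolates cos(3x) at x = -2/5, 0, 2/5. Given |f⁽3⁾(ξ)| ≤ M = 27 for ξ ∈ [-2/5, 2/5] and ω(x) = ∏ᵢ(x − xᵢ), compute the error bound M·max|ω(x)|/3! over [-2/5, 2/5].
8*sqrt(3)/125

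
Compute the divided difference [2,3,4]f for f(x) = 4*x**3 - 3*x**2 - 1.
33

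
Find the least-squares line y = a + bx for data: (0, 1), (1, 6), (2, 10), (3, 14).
a = 13/10, b = 43/10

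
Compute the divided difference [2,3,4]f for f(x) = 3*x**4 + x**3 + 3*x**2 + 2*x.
177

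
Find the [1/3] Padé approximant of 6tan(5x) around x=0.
30*x/(1 - 25*x**2/3)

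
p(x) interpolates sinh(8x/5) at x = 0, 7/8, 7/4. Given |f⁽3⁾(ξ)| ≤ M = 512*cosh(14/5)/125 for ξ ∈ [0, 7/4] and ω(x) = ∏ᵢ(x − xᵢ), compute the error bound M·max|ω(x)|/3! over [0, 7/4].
343*sqrt(3)*cosh(14/5)/3375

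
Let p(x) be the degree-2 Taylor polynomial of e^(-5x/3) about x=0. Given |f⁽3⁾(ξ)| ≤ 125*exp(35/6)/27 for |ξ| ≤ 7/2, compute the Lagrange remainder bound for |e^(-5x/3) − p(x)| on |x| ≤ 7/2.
42875*exp(35/6)/1296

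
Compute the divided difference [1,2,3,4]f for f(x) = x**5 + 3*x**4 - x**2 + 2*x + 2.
95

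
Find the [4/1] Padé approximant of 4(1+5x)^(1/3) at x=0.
(2500*x**4/243 - 800*x**3/81 + 40*x**2/3 + 64*x/3 + 4)/(11*x/3 + 1)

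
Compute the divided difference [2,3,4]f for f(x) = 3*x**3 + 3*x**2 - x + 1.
30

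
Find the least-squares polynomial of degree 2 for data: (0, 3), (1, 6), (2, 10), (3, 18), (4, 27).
108/35 + (10/7)x + (8/7)x²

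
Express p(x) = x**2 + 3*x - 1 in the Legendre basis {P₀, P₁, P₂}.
(-2/3)P₀ + (3)P₁ + (2/3)P₂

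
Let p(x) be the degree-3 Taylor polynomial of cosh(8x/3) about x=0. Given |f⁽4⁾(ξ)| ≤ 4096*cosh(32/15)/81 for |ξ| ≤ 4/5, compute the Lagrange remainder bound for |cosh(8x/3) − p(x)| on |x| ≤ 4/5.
131072*cosh(32/15)/151875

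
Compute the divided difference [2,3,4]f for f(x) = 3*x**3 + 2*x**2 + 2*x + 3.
29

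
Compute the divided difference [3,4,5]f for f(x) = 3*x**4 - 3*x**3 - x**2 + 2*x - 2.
254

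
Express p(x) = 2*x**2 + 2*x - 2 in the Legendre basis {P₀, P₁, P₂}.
(-4/3)P₀ + (2)P₁ + (4/3)P₂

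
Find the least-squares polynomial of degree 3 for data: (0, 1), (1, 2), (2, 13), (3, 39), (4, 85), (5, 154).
67/63 + (-566/189)x + (190/63)x² + (20/27)x³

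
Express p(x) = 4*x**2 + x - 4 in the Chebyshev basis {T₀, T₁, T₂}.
(-2)T₀ + T₁ + (2)T₂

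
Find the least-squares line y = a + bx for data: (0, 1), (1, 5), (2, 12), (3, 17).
a = 1/2, b = 11/2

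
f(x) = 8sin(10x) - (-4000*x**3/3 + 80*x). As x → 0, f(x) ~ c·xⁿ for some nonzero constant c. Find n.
5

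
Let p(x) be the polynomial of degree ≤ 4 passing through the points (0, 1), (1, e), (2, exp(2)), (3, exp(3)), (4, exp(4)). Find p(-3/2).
-385*exp(3)/32 - 693*e/32 + 1155/128 + 315*exp(4)/128 + 1485*exp(2)/64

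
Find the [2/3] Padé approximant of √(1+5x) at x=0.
(175*x**2/16 + 7*x + 1)/(-25*x**3/32 + 45*x**2/16 + 9*x/2 + 1)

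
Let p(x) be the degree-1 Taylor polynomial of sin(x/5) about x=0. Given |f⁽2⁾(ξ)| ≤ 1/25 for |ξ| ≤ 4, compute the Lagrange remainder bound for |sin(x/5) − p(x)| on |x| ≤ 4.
8/25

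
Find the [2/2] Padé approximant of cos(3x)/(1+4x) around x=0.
(-441*x**2/92 + 6*x/23 + 1)/(3*x**2/4 + 98*x/23 + 1)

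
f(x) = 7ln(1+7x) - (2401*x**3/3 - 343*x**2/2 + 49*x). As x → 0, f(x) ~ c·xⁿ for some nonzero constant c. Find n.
4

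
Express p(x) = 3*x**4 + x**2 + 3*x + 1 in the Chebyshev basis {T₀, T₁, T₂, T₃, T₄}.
(21/8)T₀ + (3)T₁ + (2)T₂ + (3/8)T₄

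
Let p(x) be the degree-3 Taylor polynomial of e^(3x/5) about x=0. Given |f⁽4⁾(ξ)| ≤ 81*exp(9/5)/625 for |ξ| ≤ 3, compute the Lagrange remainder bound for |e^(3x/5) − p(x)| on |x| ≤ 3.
2187*exp(9/5)/5000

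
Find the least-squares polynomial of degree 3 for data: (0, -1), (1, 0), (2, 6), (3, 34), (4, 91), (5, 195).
-20/21 + (215/126)x + (-269/84)x² + (77/36)x³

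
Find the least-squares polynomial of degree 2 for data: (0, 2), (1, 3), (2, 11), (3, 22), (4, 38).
12/7 + (-23/70)x + (33/14)x²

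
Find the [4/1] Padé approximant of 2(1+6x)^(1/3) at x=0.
(32*x**4/3 - 128*x**3/15 + 48*x**2/5 + 64*x/5 + 2)/(22*x/5 + 1)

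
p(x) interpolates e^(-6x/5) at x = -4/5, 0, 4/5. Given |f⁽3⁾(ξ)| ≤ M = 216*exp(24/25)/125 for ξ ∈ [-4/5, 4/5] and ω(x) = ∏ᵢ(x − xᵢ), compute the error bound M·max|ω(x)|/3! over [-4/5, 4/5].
512*sqrt(3)*exp(24/25)/15625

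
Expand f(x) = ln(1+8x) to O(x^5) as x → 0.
8*x - 32*x**2 + 512*x**3/3 - 1024*x**4 + O(x**5)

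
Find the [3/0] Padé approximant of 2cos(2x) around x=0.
2 - 4*x**2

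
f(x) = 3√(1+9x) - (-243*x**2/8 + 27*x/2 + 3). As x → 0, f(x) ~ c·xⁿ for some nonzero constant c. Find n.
3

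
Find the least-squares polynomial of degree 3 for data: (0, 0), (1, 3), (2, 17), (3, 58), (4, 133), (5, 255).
1/6 + (-169/252)x + (43/42)x² + (67/36)x³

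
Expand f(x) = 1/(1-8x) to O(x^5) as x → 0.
1 + 8*x + 64*x**2 + 512*x**3 + 4096*x**4 + O(x**5)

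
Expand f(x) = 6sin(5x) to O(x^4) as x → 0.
30*x - 125*x**3 + O(x**4)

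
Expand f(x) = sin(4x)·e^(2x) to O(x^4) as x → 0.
4*x + 8*x**2 - 8*x**3/3 + O(x**4)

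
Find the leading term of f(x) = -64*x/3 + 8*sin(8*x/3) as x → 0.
-2048*x**3/81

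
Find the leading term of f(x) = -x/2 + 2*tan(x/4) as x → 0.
x**3/96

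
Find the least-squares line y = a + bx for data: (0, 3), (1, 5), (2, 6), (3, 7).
a = 33/10, b = 13/10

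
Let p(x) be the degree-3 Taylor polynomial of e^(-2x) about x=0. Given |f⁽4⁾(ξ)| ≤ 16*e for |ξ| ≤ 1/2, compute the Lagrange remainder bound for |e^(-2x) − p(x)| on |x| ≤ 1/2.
e/24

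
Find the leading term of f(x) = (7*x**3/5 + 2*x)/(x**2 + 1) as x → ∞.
7*x/5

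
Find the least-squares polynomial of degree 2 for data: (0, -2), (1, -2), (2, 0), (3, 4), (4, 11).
-67/35 + (-48/35)x + (8/7)x²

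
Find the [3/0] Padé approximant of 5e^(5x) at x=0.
625*x**3/6 + 125*x**2/2 + 25*x + 5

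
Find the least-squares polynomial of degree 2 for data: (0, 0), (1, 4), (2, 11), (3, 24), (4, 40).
3/35 + (10/7)x + (15/7)x²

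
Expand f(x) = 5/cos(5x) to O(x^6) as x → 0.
5 + 125*x**2/2 + 15625*x**4/24 + O(x**6)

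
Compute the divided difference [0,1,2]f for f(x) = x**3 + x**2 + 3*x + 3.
4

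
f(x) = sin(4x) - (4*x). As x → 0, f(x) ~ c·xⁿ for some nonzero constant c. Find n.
3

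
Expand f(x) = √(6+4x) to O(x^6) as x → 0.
sqrt(6) + sqrt(6)*x/3 - sqrt(6)*x**2/18 + sqrt(6)*x**3/54 - 5*sqrt(6)*x**4/648 + 7*sqrt(6)*x**5/1944 + O(x**6)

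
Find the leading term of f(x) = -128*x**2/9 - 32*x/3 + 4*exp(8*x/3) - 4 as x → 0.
1024*x**3/81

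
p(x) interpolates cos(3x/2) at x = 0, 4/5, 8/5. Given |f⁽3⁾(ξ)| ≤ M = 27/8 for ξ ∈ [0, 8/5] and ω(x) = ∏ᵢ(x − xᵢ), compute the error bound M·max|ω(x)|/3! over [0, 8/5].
8*sqrt(3)/125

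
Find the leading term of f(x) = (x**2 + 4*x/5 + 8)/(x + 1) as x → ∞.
x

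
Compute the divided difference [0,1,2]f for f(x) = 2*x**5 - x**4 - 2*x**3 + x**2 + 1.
18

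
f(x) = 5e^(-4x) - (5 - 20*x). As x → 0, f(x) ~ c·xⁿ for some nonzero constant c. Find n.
2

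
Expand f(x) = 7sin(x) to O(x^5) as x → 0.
7*x - 7*x**3/6 + O(x**5)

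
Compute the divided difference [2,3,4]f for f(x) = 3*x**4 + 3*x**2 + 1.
168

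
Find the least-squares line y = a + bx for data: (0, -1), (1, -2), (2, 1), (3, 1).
a = -8/5, b = 9/10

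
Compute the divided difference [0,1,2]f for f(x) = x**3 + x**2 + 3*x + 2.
4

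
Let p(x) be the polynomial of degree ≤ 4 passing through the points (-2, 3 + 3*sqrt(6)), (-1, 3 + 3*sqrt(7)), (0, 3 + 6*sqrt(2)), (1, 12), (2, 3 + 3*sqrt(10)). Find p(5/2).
-849/32 - 135*sqrt(7)/32 + 105*sqrt(6)/128 + 945*sqrt(10)/128 + 567*sqrt(2)/32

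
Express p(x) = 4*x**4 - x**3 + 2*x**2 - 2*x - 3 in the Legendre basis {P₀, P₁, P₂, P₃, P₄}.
(-23/15)P₀ + (-13/5)P₁ + (76/21)P₂ + (-2/5)P₃ + (32/35)P₄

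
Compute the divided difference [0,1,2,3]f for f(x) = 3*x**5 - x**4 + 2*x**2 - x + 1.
69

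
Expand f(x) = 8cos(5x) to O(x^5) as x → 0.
8 - 100*x**2 + 625*x**4/3 + O(x**5)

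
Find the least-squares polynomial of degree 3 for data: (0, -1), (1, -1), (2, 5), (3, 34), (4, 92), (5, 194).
-107/126 + (-115/108)x + (-409/252)x² + (52/27)x³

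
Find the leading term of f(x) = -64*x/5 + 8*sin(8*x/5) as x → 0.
-2048*x**3/375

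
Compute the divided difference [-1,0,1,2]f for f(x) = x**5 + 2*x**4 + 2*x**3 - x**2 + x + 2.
11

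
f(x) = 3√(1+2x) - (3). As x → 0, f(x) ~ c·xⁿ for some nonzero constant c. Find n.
1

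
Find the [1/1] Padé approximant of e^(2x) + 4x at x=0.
(17*x/3 + 1)/(1 - x/3)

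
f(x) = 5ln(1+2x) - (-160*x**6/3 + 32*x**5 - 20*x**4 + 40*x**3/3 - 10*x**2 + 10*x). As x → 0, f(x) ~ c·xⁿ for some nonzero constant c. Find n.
7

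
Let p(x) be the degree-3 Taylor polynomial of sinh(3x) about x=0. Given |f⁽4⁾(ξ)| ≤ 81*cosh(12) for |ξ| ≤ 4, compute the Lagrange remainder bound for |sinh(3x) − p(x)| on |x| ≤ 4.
864*cosh(12)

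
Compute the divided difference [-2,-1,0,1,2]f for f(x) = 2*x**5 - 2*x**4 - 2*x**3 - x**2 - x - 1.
-2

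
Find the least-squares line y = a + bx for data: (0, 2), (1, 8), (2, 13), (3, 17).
a = 5/2, b = 5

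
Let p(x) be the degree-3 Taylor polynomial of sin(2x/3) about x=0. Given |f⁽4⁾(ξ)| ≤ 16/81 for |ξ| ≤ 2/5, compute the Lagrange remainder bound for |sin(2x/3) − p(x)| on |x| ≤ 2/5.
32/151875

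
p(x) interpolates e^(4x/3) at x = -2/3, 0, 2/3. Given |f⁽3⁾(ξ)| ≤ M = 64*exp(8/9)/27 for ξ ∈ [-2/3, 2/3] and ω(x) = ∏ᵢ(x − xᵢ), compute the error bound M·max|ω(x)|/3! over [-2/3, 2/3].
512*sqrt(3)*exp(8/9)/19683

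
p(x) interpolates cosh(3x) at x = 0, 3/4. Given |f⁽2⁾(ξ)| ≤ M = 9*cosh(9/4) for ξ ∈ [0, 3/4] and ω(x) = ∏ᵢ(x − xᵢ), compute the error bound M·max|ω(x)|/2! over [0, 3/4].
81*cosh(9/4)/128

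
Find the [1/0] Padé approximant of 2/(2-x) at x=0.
x/2 + 1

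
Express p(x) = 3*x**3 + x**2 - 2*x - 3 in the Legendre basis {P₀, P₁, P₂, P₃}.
(-8/3)P₀ + (-1/5)P₁ + (2/3)P₂ + (6/5)P₃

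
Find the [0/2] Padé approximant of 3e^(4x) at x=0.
3/(8*x**2 - 4*x + 1)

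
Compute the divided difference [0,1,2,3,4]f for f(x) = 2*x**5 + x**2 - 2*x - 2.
20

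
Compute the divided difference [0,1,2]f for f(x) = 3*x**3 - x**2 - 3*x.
8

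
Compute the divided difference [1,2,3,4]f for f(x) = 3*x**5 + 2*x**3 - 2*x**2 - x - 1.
197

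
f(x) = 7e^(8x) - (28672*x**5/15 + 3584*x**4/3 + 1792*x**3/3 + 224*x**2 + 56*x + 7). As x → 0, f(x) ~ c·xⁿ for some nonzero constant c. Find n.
6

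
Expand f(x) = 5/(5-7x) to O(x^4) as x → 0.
1 + 7*x/5 + 49*x**2/25 + 343*x**3/125 + O(x**4)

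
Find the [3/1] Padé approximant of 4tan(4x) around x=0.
256*x**3/3 + 16*x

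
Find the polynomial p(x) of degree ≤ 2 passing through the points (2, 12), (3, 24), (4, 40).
2*x**2 + 2*x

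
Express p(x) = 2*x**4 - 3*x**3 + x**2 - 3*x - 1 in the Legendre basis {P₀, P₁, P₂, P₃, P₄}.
(-4/15)P₀ + (-24/5)P₁ + (38/21)P₂ + (-6/5)P₃ + (16/35)P₄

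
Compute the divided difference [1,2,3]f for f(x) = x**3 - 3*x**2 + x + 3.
3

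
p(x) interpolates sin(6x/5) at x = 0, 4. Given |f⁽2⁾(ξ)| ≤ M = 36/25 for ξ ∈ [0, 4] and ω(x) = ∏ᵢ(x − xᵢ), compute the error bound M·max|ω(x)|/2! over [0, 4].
72/25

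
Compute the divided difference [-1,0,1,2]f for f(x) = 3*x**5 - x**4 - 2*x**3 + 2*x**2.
11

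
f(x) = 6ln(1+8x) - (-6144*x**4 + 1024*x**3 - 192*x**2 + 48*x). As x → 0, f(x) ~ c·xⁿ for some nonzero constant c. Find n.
5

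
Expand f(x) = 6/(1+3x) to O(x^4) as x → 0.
6 - 18*x + 54*x**2 - 162*x**3 + O(x**4)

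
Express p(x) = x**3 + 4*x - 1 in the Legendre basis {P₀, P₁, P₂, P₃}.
-P₀ + (23/5)P₁ + (2/5)P₃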